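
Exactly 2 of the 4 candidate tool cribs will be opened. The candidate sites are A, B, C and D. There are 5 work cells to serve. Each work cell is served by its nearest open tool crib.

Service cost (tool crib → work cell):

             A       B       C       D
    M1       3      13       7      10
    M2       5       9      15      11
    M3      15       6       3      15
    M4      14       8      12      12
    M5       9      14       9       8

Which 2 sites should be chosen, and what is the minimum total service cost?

With exactly 2 open, each work cell uses its cheapest among the chosen.
{A, B}: M1→A 3, M2→A 5, M3→B 6, M4→B 8, M5→A 9. Service cost 31.
{A, C}: service cost 32
{B, C}: service cost 36
Among all 6 size-2 choices, {A, B} is lowest.

Choose A and B; total service cost 31.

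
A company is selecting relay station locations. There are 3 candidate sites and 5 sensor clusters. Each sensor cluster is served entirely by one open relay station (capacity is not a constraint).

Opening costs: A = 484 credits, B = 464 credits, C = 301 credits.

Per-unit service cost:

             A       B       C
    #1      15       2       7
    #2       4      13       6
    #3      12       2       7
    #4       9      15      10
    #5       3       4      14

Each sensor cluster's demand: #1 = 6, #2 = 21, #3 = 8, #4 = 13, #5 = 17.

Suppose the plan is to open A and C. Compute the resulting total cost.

Each sensor cluster is assigned to its cheapest site among the open ones.
{A, C}: #1→C 7·6=42, #2→A 4·21=84, #3→C 7·8=56, #4→A 9·13=117, #5→A 3·17=51. Service 350; fixed 785; total 1135.

Total cost: 1135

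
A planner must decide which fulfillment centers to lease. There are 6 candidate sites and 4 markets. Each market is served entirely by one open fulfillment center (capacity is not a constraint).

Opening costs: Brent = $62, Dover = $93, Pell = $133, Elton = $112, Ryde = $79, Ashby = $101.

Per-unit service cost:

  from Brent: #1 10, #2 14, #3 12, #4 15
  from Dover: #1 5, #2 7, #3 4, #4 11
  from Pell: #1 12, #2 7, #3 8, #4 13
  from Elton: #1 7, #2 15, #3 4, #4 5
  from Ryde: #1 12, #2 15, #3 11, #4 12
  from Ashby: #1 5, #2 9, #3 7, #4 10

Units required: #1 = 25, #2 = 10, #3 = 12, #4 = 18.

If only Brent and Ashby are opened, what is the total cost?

Each market is assigned to its cheapest site among the open ones.
{Brent, Ashby}: #1→Ashby 5·25=125, #2→Ashby 9·10=90, #3→Ashby 7·12=84, #4→Ashby 10·18=180. Service 479; fixed 163; total 642.

Total cost: 642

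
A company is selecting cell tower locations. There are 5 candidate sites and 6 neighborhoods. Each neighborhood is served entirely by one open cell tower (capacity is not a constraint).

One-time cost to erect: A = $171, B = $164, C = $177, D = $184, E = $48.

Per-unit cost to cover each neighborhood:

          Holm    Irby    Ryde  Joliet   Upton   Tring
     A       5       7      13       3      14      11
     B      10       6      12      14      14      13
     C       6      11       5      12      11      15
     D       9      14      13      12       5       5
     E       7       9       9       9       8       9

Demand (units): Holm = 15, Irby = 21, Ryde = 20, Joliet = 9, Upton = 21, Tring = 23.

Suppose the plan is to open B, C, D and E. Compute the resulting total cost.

Total cost: 1190

Each neighborhood is assigned to its cheapest site among the open ones.
{B, C, D, E}: Holm→C 6·15=90, Irby→B 6·21=126, Ryde→C 5·20=100, Joliet→E 9·9=81, Upton→D 5·21=105, Tring→D 5·23=115. Service 617; fixed 573; total 1190.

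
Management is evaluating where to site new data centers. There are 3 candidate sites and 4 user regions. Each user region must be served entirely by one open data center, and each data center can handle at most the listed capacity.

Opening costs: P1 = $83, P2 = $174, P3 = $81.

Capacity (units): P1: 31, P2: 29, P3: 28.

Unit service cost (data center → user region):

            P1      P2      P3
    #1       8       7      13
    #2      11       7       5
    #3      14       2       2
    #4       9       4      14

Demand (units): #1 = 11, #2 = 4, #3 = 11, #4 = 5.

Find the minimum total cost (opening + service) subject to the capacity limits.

Minimum total cost: 339

Open {P1, P3}: #1→P1 8·11=88, #2→P3 5·4=20, #3→P3 2·11=22, #4→P1 9·5=45.
Loads: P1 carries 16/31, P3 carries 15/28. Service 175; fixed 164; total 339.
Next best feasible plan costs 363.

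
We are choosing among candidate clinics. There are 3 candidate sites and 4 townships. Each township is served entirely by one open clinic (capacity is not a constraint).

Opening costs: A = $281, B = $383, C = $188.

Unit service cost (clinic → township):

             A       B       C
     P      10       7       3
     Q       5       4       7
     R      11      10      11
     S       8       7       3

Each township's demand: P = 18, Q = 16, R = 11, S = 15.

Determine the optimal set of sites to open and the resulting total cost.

Open C only; minimum total cost 520.

For any fixed open set, each township goes to its cheapest open site; total = fixed + service.
{C}: P→C 3·18=54, Q→C 7·16=112, R→C 11·11=121, S→C 3·15=45. Service 332; fixed 188; total 520.
{A, C}: P→C 3·18=54, Q→A 5·16=80, R→A 11·11=121, S→C 3·15=45. Service 300; fixed 469; total 769.
{A}: service 501 + fixed 281 = 782
{A, B, C}: service 273 + fixed 852 = 1125
(All 7 nonempty subsets were checked; C only is lowest.)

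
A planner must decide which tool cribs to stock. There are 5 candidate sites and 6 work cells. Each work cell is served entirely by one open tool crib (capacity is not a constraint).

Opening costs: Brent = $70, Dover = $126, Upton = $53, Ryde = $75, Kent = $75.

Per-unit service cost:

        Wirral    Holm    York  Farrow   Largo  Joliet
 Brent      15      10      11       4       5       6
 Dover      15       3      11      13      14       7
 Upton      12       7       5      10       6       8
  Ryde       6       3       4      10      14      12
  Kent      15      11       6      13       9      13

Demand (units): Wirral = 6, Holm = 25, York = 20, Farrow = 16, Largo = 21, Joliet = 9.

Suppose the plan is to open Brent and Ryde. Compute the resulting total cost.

Total cost: 559

Each work cell is assigned to its cheapest site among the open ones.
{Brent, Ryde}: Wirral→Ryde 6·6=36, Holm→Ryde 3·25=75, York→Ryde 4·20=80, Farrow→Brent 4·16=64, Largo→Brent 5·21=105, Joliet→Brent 6·9=54. Service 414; fixed 145; total 559.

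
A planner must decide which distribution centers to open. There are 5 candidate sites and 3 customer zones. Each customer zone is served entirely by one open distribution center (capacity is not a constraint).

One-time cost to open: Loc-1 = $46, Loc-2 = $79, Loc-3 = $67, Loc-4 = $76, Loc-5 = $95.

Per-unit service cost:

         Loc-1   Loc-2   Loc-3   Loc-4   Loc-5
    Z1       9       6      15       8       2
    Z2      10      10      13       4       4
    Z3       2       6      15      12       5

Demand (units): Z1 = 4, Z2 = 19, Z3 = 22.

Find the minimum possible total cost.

Minimum total cost: 269

For any fixed open set, each customer zone goes to its cheapest open site; total = fixed + service.
{Loc-1, Loc-5}: Z1→Loc-5 2·4=8, Z2→Loc-5 4·19=76, Z3→Loc-1 2·22=44. Service 128; fixed 141; total 269.
{Loc-1, Loc-4}: Z1→Loc-4 8·4=32, Z2→Loc-4 4·19=76, Z3→Loc-1 2·22=44. Service 152; fixed 122; total 274.
{Loc-5}: Z1→Loc-5 2·4=8, Z2→Loc-5 4·19=76, Z3→Loc-5 5·22=110. Service 194; fixed 95; total 289.
{Loc-1, Loc-2, Loc-3, Loc-4, Loc-5}: Z1→Loc-5 2·4=8, Z2→Loc-4 4·19=76, Z3→Loc-1 2·22=44. Service 128; fixed 363; total 491.
No other subset beats 269.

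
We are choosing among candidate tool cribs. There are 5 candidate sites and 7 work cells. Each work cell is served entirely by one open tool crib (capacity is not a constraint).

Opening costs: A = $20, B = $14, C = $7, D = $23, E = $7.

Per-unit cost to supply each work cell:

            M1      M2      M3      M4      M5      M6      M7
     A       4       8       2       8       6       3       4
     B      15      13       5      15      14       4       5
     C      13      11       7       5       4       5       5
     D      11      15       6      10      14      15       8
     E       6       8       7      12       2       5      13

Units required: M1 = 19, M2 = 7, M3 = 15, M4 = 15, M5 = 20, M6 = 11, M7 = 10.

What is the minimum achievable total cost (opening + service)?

For any fixed open set, each work cell goes to its cheapest open site; total = fixed + service.
{A, C, E}: M1→A 4·19=76, M2→A 8·7=56, M3→A 2·15=30, M4→C 5·15=75, M5→E 2·20=40, M6→A 3·11=33, M7→A 4·10=40. Service 350; fixed 34; total 384.
{A, B, C, E}: service 350 + fixed 48 = 398
{A, C, D, E}: service 350 + fixed 57 = 407
{A, B, C, D, E}: M1→A 4·19=76, M2→A 8·7=56, M3→A 2·15=30, M4→C 5·15=75, M5→E 2·20=40, M6→A 3·11=33, M7→A 4·10=40. Service 350; fixed 71; total 421.
No other subset beats 384.

Minimum total cost: 384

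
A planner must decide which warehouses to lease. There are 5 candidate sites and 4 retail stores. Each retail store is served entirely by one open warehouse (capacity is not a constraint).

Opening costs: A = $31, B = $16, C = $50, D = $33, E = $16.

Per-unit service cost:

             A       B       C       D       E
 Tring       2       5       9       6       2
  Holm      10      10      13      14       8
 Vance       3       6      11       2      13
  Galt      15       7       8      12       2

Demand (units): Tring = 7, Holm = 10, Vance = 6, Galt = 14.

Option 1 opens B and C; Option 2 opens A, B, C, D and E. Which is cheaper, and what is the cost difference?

Option 1: {B, C}: Tring→B 5·7=35, Holm→B 10·10=100, Vance→B 6·6=36, Galt→B 7·14=98. Service 269; fixed 66; total 335.
Option 2: {A, B, C, D, E}: Tring→A 2·7=14, Holm→E 8·10=80, Vance→D 2·6=12, Galt→E 2·14=28. Service 134; fixed 146; total 280.
Difference: |335 − 280| = 55.

Option 2 is cheaper by 55.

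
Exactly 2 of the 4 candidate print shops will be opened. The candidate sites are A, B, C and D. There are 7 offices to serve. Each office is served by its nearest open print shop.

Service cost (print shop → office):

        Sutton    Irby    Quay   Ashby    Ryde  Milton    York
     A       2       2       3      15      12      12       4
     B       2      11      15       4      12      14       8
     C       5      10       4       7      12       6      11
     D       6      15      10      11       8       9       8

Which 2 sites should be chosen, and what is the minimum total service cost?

Choose A and C; total service cost 36.

With exactly 2 open, each office uses its cheapest among the chosen.
{A, C}: Sutton→A 2, Irby→A 2, Quay→A 3, Ashby→C 7, Ryde→A 12, Milton→C 6, York→A 4. Service cost 36.
{A, B}: service cost 39
{A, D}: service cost 39
Among all 6 size-2 choices, {A, C} is lowest.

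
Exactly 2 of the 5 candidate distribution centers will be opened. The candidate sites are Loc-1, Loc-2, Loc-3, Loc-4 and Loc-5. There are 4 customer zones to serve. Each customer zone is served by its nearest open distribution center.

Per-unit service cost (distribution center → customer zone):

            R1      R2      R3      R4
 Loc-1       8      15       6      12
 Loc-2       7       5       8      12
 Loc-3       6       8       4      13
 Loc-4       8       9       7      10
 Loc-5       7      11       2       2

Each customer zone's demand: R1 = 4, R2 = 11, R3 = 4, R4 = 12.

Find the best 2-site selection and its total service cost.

Choose Loc-2 and Loc-5; total service cost 115.

With exactly 2 open, each customer zone uses its cheapest among the chosen.
{Loc-2, Loc-5}: R1→Loc-2 7·4=28, R2→Loc-2 5·11=55, R3→Loc-5 2·4=8, R4→Loc-5 2·12=24. Service cost 115.
{Loc-3, Loc-5}: service cost 144
{Loc-4, Loc-5}: service cost 159
Among all 10 size-2 choices, {Loc-2, Loc-5} is lowest.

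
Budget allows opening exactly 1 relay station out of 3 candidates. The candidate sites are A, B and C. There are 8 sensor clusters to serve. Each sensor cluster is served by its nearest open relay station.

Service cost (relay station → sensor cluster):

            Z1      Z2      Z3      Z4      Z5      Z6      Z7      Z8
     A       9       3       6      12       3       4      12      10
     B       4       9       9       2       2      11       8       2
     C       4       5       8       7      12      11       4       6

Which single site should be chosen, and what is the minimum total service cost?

Choose B only; total service cost 47.

With exactly 1 open, each sensor cluster uses its cheapest among the chosen.
{B}: Z1→B 4, Z2→B 9, Z3→B 9, Z4→B 2, Z5→B 2, Z6→B 11, Z7→B 8, Z8→B 2. Service cost 47.
{C}: service cost 57
{A}: service cost 59
Among all 3 size-1 choices, {B} is lowest.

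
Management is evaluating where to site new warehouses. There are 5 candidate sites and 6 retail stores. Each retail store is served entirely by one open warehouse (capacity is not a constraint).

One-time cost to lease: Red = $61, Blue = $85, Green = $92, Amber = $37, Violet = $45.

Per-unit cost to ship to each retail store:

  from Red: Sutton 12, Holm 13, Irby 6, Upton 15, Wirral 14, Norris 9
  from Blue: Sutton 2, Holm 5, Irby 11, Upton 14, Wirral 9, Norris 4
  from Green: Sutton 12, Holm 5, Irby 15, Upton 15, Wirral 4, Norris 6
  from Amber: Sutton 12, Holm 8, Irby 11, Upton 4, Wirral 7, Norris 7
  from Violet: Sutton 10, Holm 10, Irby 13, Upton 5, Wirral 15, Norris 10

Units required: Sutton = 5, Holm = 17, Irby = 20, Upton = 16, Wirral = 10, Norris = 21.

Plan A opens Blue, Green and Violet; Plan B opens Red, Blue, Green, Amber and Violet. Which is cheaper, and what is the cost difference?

Plan A: {Blue, Green, Violet}: Sutton→Blue 2·5=10, Holm→Blue 5·17=85, Irby→Blue 11·20=220, Upton→Violet 5·16=80, Wirral→Green 4·10=40, Norris→Blue 4·21=84. Service 519; fixed 222; total 741.
Plan B: {Red, Blue, Green, Amber, Violet}: Sutton→Blue 2·5=10, Holm→Blue 5·17=85, Irby→Red 6·20=120, Upton→Amber 4·16=64, Wirral→Green 4·10=40, Norris→Blue 4·21=84. Service 403; fixed 320; total 723.
Difference: |741 − 723| = 18.

Plan B is cheaper by 18.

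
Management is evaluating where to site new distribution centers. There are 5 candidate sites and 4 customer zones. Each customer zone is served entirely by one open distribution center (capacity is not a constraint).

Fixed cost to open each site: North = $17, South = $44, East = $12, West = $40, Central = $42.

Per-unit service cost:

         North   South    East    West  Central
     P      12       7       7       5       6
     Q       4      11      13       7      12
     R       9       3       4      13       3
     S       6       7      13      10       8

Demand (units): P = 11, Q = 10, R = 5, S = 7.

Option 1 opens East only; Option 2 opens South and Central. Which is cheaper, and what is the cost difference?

Option 1: {East}: P→East 7·11=77, Q→East 13·10=130, R→East 4·5=20, S→East 13·7=91. Service 318; fixed 12; total 330.
Option 2: {South, Central}: P→Central 6·11=66, Q→South 11·10=110, R→South 3·5=15, S→South 7·7=49. Service 240; fixed 86; total 326.
Difference: |330 − 326| = 4.

Option 2 is cheaper by 4.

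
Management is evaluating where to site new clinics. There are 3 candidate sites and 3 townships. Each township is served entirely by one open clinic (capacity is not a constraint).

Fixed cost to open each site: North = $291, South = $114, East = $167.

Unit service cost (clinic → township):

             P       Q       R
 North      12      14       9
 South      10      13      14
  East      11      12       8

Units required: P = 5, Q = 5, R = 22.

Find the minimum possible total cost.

Minimum total cost: 458

For any fixed open set, each township goes to its cheapest open site; total = fixed + service.
{East}: P→East 11·5=55, Q→East 12·5=60, R→East 8·22=176. Service 291; fixed 167; total 458.
{South}: service 423 + fixed 114 = 537
{South, East}: service 286 + fixed 281 = 567
{North, South, East}: P→South 10·5=50, Q→East 12·5=60, R→East 8·22=176. Service 286; fixed 572; total 858.
No other subset beats 458.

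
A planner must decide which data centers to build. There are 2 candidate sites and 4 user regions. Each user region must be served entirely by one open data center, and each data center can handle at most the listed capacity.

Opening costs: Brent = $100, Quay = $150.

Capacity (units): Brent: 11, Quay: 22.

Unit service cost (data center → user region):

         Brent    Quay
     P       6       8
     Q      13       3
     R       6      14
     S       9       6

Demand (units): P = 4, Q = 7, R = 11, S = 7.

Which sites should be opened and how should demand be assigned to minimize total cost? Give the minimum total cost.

Open {Brent, Quay}: P→Quay 8·4=32, Q→Quay 3·7=21, R→Brent 6·11=66, S→Quay 6·7=42.
Loads: Brent carries 11/11, Quay carries 18/22. Service 161; fixed 250; total 411.
Next best feasible plan costs 512.

Minimum total cost: 411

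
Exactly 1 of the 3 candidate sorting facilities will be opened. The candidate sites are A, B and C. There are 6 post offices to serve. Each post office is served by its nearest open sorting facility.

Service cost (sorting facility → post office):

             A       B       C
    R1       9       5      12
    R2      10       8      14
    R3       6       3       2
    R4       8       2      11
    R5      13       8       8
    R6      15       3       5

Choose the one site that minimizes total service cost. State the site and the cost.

With exactly 1 open, each post office uses its cheapest among the chosen.
{B}: R1→B 5, R2→B 8, R3→B 3, R4→B 2, R5→B 8, R6→B 3. Service cost 29.
{C}: service cost 52
{A}: service cost 61
Among all 3 size-1 choices, {B} is lowest.

Choose B only; total service cost 29.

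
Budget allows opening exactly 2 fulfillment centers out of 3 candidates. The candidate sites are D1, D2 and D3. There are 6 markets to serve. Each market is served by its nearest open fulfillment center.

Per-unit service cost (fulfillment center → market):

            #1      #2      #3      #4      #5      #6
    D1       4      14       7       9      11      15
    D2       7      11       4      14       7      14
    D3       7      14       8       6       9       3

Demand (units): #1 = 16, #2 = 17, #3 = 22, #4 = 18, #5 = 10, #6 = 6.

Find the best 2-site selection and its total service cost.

With exactly 2 open, each market uses its cheapest among the chosen.
{D2, D3}: #1→D2 7·16=112, #2→D2 11·17=187, #3→D2 4·22=88, #4→D3 6·18=108, #5→D2 7·10=70, #6→D3 3·6=18. Service cost 583.
{D1, D2}: service cost 655
{D1, D3}: service cost 672
Among all 3 size-2 choices, {D2, D3} is lowest.

Choose D2 and D3; total service cost 583.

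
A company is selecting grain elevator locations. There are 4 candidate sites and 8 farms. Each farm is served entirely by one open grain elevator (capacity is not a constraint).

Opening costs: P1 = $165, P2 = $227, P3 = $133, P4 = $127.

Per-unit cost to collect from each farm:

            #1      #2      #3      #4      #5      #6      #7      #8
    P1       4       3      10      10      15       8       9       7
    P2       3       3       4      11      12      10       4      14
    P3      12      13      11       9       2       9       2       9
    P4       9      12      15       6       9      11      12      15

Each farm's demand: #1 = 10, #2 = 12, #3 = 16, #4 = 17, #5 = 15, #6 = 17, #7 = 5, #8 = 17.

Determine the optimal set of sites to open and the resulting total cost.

For any fixed open set, each farm goes to its cheapest open site; total = fixed + service.
{P1, P3}: #1→P1 4·10=40, #2→P1 3·12=36, #3→P1 10·16=160, #4→P3 9·17=153, #5→P3 2·15=30, #6→P1 8·17=136, #7→P3 2·5=10, #8→P1 7·17=119. Service 684; fixed 298; total 982.
{P2, P3}: service 629 + fixed 360 = 989
{P1, P3, P4}: #1→P1 4·10=40, #2→P1 3·12=36, #3→P1 10·16=160, #4→P4 6·17=102, #5→P3 2·15=30, #6→P1 8·17=136, #7→P3 2·5=10, #8→P1 7·17=119. Service 633; fixed 425; total 1058.
{P1, P2, P3, P4}: service 527 + fixed 652 = 1179
No other subset beats 982.

Open P1 and P3; minimum total cost 982.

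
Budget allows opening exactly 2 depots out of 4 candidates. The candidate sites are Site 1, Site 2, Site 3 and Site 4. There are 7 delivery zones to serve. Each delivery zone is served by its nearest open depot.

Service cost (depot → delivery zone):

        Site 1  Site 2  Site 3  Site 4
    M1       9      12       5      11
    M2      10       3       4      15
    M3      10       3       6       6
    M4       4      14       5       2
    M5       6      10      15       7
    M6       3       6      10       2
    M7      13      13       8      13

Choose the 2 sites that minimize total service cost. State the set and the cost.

With exactly 2 open, each delivery zone uses its cheapest among the chosen.
{Site 3, Site 4}: M1→Site 3 5, M2→Site 3 4, M3→Site 3 6, M4→Site 4 2, M5→Site 4 7, M6→Site 4 2, M7→Site 3 8. Service cost 34.
{Site 1, Site 3}: service cost 36
{Site 2, Site 3}: service cost 40
Among all 6 size-2 choices, {Site 3, Site 4} is lowest.

Choose Site 3 and Site 4; total service cost 34.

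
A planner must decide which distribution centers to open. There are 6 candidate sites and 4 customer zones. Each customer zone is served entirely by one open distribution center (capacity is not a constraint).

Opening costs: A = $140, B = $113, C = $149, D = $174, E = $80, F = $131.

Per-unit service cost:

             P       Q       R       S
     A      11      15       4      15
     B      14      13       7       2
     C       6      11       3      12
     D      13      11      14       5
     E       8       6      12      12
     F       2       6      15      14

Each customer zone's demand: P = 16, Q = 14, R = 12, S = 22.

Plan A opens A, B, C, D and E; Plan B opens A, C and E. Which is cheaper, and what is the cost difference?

Plan A: {A, B, C, D, E}: P→C 6·16=96, Q→E 6·14=84, R→C 3·12=36, S→B 2·22=44. Service 260; fixed 656; total 916.
Plan B: {A, C, E}: P→C 6·16=96, Q→E 6·14=84, R→C 3·12=36, S→C 12·22=264. Service 480; fixed 369; total 849.
Difference: |916 − 849| = 67.

Plan B is cheaper by 67.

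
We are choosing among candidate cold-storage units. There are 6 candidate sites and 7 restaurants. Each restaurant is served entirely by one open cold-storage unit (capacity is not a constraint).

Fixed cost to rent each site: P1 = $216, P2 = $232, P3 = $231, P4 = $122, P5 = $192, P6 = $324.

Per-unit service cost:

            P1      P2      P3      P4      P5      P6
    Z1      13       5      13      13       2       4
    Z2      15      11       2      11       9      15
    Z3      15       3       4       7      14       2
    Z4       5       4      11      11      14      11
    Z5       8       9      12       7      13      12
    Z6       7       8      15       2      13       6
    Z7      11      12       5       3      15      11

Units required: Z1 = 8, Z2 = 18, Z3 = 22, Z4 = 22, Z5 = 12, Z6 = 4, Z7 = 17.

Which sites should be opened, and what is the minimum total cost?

For any fixed open set, each restaurant goes to its cheapest open site; total = fixed + service.
{P2, P4}: Z1→P2 5·8=40, Z2→P2 11·18=198, Z3→P2 3·22=66, Z4→P2 4·22=88, Z5→P4 7·12=84, Z6→P4 2·4=8, Z7→P4 3·17=51. Service 535; fixed 354; total 889.
{P2, P3}: Z1→P2 5·8=40, Z2→P3 2·18=36, Z3→P2 3·22=66, Z4→P2 4·22=88, Z5→P2 9·12=108, Z6→P2 8·4=32, Z7→P3 5·17=85. Service 455; fixed 463; total 918.
{P2, P3, P4}: service 373 + fixed 585 = 958
{P1, P2, P3, P4, P5, P6}: Z1→P5 2·8=16, Z2→P3 2·18=36, Z3→P6 2·22=44, Z4→P2 4·22=88, Z5→P4 7·12=84, Z6→P4 2·4=8, Z7→P4 3·17=51. Service 327; fixed 1317; total 1644.
No other subset beats 889.

Open P2 and P4; minimum total cost 889.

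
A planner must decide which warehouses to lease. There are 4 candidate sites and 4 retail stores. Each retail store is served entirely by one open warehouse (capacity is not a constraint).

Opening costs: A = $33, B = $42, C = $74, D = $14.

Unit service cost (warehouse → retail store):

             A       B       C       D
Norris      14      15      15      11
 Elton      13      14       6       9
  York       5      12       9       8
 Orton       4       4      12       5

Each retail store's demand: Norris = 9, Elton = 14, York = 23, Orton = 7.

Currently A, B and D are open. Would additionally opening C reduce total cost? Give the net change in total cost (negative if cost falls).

No — net change +32 (cost rises by 32).

Current service cost with {A, B, D}: 368.
Adding C: each retail store re-picks its cheapest; new service cost 326, saving 42.
Extra fixed cost: 74. Net change = 74 − 42 = 32.
(Totals: 457 → 489.)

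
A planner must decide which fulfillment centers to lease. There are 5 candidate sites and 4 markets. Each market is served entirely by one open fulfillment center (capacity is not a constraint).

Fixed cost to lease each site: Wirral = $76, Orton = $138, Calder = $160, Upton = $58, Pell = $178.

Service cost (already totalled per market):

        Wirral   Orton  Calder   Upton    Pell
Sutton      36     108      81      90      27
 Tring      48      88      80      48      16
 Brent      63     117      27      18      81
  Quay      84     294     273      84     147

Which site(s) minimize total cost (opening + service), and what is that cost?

Open Upton only; minimum total cost 298.

For any fixed open set, each market goes to its cheapest open site; total = fixed + service.
{Upton}: Sutton→Upton 90, Tring→Upton 48, Brent→Upton 18, Quay→Upton 84. Service 240; fixed 58; total 298.
{Wirral}: Sutton→Wirral 36, Tring→Wirral 48, Brent→Wirral 63, Quay→Wirral 84. Service 231; fixed 76; total 307.
{Wirral, Upton}: Sutton→Wirral 36, Tring→Wirral 48, Brent→Upton 18, Quay→Wirral 84. Service 186; fixed 134; total 320.
{Wirral, Orton, Calder, Upton, Pell}: Sutton→Pell 27, Tring→Pell 16, Brent→Upton 18, Quay→Wirral 84. Service 145; fixed 610; total 755.
No other subset beats 298.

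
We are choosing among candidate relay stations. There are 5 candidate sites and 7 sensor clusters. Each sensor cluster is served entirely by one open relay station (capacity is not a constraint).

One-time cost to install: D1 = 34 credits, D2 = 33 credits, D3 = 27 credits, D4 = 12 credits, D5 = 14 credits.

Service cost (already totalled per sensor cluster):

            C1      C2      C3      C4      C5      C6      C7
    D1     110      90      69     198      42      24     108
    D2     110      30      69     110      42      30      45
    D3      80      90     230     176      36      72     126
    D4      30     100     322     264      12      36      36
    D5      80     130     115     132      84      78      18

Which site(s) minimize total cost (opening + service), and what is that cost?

Open D2, D4 and D5; minimum total cost 358.

For any fixed open set, each sensor cluster goes to its cheapest open site; total = fixed + service.
{D2, D4, D5}: C1→D4 30, C2→D2 30, C3→D2 69, C4→D2 110, C5→D4 12, C6→D2 30, C7→D5 18. Service 299; fixed 59; total 358.
{D2, D4}: C1→D4 30, C2→D2 30, C3→D2 69, C4→D2 110, C5→D4 12, C6→D2 30, C7→D4 36. Service 317; fixed 45; total 362.
{D2, D3, D4, D5}: C1→D4 30, C2→D2 30, C3→D2 69, C4→D2 110, C5→D4 12, C6→D2 30, C7→D5 18. Service 299; fixed 86; total 385.
{D1, D2, D3, D4, D5}: service 293 + fixed 120 = 413
No other subset beats 358.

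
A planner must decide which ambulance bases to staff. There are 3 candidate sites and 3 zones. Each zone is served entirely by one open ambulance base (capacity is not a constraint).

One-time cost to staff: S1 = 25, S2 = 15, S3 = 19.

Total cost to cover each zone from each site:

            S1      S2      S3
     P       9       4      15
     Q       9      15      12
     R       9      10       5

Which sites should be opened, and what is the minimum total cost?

For any fixed open set, each zone goes to its cheapest open site; total = fixed + service.
{S2}: P→S2 4, Q→S2 15, R→S2 10. Service 29; fixed 15; total 44.
{S3}: service 32 + fixed 19 = 51
{S1}: service 27 + fixed 25 = 52
{S1, S2, S3}: P→S2 4, Q→S1 9, R→S3 5. Service 18; fixed 59; total 77.
(All 7 nonempty subsets were checked; S2 only is lowest.)

Open S2 only; minimum total cost 44.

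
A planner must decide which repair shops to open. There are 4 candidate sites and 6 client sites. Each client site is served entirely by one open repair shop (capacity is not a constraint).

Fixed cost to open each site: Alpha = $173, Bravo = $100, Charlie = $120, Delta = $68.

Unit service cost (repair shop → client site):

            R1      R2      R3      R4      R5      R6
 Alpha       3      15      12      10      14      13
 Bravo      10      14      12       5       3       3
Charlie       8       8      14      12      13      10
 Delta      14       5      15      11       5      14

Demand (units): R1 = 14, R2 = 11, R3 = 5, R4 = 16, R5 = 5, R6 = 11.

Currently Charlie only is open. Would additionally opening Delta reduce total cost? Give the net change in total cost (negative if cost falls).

Current service cost with {Charlie}: 637.
Adding Delta: each client site re-picks its cheapest; new service cost 548, saving 89.
Extra fixed cost: 68. Net change = 68 − 89 = -21.
(Totals: 757 → 736.)

Yes — net change −21 (cost falls by 21).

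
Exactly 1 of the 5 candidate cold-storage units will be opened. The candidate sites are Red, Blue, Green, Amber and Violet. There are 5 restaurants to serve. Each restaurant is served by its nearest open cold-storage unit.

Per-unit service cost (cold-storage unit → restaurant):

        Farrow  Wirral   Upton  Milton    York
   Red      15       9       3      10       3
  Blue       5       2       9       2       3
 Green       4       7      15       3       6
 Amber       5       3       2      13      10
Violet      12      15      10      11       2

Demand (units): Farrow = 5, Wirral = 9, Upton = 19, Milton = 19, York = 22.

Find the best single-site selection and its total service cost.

With exactly 1 open, each restaurant uses its cheapest among the chosen.
{Blue}: Farrow→Blue 5·5=25, Wirral→Blue 2·9=18, Upton→Blue 9·19=171, Milton→Blue 2·19=38, York→Blue 3·22=66. Service cost 318.
{Red}: service cost 469
{Green}: service cost 557
Among all 5 size-1 choices, {Blue} is lowest.

Choose Blue only; total service cost 318.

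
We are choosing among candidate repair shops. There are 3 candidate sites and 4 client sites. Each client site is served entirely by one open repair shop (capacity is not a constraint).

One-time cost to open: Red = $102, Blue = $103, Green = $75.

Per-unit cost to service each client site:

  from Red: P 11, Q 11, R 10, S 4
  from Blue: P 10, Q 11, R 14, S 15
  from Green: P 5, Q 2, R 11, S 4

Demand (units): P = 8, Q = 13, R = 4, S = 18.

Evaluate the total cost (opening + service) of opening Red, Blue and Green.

Total cost: 458

Each client site is assigned to its cheapest site among the open ones.
{Red, Blue, Green}: P→Green 5·8=40, Q→Green 2·13=26, R→Red 10·4=40, S→Red 4·18=72. Service 178; fixed 280; total 458.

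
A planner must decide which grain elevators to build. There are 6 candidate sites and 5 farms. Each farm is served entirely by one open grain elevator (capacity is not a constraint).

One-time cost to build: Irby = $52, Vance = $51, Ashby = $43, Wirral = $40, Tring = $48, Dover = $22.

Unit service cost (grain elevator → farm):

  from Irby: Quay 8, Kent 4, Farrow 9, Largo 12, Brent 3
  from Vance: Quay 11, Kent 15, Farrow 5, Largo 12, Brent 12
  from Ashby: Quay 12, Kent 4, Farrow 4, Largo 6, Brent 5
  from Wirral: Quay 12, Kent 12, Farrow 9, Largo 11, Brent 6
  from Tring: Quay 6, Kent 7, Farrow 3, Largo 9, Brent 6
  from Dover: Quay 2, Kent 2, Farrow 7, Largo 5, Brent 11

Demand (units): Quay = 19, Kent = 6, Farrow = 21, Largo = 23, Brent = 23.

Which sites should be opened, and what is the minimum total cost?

For any fixed open set, each farm goes to its cheapest open site; total = fixed + service.
{Irby, Tring, Dover}: Quay→Dover 2·19=38, Kent→Dover 2·6=12, Farrow→Tring 3·21=63, Largo→Dover 5·23=115, Brent→Irby 3·23=69. Service 297; fixed 122; total 419.
{Ashby, Dover}: Quay→Dover 2·19=38, Kent→Dover 2·6=12, Farrow→Ashby 4·21=84, Largo→Dover 5·23=115, Brent→Ashby 5·23=115. Service 364; fixed 65; total 429.
{Irby, Ashby, Dover}: service 318 + fixed 117 = 435
{Irby, Vance, Ashby, Wirral, Tring, Dover}: service 297 + fixed 256 = 553
No other subset beats 419.

Open Irby, Tring and Dover; minimum total cost 419.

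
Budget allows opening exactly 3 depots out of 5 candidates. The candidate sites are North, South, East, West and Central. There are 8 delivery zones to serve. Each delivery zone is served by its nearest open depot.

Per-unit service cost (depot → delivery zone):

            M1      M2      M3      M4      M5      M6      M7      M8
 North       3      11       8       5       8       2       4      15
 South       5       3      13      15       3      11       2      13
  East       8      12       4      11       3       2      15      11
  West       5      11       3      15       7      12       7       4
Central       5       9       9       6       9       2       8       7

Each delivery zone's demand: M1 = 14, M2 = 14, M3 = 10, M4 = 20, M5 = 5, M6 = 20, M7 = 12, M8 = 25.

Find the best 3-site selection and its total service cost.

With exactly 3 open, each delivery zone uses its cheapest among the chosen.
{North, South, West}: M1→North 3·14=42, M2→South 3·14=42, M3→West 3·10=30, M4→North 5·20=100, M5→South 3·5=15, M6→North 2·20=40, M7→South 2·12=24, M8→West 4·25=100. Service cost 393.
{South, West, Central}: service cost 441
{North, South, Central}: service cost 518
Among all 10 size-3 choices, {North, South, West} is lowest.

Choose North, South and West; total service cost 393.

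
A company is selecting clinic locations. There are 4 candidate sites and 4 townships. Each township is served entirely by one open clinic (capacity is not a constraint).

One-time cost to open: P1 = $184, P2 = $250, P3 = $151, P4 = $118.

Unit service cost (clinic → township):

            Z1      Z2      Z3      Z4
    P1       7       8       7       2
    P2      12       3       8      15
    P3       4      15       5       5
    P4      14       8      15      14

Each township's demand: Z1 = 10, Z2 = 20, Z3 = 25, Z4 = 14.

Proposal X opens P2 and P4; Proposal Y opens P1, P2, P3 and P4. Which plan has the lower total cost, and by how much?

Proposal X is cheaper by 12.

Proposal X: {P2, P4}: Z1→P2 12·10=120, Z2→P2 3·20=60, Z3→P2 8·25=200, Z4→P4 14·14=196. Service 576; fixed 368; total 944.
Proposal Y: {P1, P2, P3, P4}: Z1→P3 4·10=40, Z2→P2 3·20=60, Z3→P3 5·25=125, Z4→P1 2·14=28. Service 253; fixed 703; total 956.
Difference: |944 − 956| = 12.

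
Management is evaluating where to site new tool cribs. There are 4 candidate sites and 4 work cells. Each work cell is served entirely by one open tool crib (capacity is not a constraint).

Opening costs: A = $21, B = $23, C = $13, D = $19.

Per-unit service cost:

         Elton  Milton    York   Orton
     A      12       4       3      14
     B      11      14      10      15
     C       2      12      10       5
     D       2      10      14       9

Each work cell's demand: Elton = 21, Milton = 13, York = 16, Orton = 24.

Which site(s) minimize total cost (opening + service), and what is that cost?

For any fixed open set, each work cell goes to its cheapest open site; total = fixed + service.
{A, C}: Elton→C 2·21=42, Milton→A 4·13=52, York→A 3·16=48, Orton→C 5·24=120. Service 262; fixed 34; total 296.
{A, C, D}: Elton→C 2·21=42, Milton→A 4·13=52, York→A 3·16=48, Orton→C 5·24=120. Service 262; fixed 53; total 315.
{A, B, C}: service 262 + fixed 57 = 319
{A, B, C, D}: service 262 + fixed 76 = 338
No other subset beats 296.

Open A and C; minimum total cost 296.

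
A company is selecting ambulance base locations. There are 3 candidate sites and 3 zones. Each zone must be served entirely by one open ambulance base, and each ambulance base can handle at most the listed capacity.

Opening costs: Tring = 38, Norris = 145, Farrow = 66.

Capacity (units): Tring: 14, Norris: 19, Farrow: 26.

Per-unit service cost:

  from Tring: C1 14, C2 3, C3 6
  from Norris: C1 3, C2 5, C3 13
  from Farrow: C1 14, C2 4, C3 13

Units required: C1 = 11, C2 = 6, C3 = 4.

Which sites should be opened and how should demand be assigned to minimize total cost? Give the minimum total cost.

Open {Tring, Norris}: C1→Norris 3·11=33, C2→Tring 3·6=18, C3→Tring 6·4=24.
Loads: Tring carries 10/14, Norris carries 11/19. Service 75; fixed 183; total 258.
Next best feasible plan costs 270.

Minimum total cost: 258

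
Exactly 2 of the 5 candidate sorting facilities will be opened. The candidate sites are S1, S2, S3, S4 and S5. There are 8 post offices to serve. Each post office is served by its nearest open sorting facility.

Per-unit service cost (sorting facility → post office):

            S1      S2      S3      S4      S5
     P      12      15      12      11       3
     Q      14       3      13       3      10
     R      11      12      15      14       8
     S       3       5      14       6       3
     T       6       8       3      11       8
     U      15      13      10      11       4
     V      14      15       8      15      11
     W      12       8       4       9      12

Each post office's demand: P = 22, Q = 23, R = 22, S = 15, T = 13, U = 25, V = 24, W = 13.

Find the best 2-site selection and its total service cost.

With exactly 2 open, each post office uses its cheapest among the chosen.
{S3, S5}: P→S5 3·22=66, Q→S5 10·23=230, R→S5 8·22=176, S→S5 3·15=45, T→S3 3·13=39, U→S5 4·25=100, V→S3 8·24=192, W→S3 4·13=52. Service cost 900.
{S2, S5}: service cost 928
{S4, S5}: service cost 941
Among all 10 size-2 choices, {S3, S5} is lowest.

Choose S3 and S5; total service cost 900.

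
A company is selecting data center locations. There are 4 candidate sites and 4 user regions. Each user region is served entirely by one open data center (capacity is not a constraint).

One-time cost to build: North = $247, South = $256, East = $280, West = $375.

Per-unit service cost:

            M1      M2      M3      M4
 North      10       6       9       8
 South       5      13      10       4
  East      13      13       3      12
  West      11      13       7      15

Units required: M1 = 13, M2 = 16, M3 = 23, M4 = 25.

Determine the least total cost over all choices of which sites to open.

Minimum total cost: 859

For any fixed open set, each user region goes to its cheapest open site; total = fixed + service.
{South}: M1→South 5·13=65, M2→South 13·16=208, M3→South 10·23=230, M4→South 4·25=100. Service 603; fixed 256; total 859.
{North}: service 633 + fixed 247 = 880
{North, South}: service 468 + fixed 503 = 971
{North, South, East, West}: M1→South 5·13=65, M2→North 6·16=96, M3→East 3·23=69, M4→South 4·25=100. Service 330; fixed 1158; total 1488.
No other subset beats 859.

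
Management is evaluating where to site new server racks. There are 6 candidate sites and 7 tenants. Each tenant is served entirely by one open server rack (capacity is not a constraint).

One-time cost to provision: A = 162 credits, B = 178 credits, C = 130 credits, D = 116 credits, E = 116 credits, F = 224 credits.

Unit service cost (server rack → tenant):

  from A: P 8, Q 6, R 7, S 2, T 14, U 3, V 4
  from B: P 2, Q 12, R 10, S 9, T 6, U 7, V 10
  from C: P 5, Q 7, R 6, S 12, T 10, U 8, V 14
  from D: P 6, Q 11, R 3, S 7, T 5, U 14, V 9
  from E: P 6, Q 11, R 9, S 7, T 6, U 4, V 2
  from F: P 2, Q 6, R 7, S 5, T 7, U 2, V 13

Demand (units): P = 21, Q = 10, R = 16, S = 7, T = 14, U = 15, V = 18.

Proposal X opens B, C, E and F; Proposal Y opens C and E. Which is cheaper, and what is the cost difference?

Proposal Y is cheaper by 285.

Proposal X: {B, C, E, F}: P→B 2·21=42, Q→F 6·10=60, R→C 6·16=96, S→F 5·7=35, T→B 6·14=84, U→F 2·15=30, V→E 2·18=36. Service 383; fixed 648; total 1031.
Proposal Y: {C, E}: P→C 5·21=105, Q→C 7·10=70, R→C 6·16=96, S→E 7·7=49, T→E 6·14=84, U→E 4·15=60, V→E 2·18=36. Service 500; fixed 246; total 746.
Difference: |1031 − 746| = 285.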